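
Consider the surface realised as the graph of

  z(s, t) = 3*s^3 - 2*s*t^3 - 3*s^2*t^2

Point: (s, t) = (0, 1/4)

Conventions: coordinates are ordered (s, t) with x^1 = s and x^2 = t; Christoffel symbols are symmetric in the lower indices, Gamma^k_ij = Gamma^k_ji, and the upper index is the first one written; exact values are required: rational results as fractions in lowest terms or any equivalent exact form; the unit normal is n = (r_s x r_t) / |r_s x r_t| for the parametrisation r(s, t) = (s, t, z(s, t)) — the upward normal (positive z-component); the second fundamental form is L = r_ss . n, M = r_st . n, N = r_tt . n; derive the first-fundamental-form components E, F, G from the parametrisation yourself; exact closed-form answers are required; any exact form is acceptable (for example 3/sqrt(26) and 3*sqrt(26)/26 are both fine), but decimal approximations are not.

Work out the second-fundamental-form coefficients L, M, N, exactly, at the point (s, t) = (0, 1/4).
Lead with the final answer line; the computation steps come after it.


Answer: L = -12*sqrt(41)/205, M = -12*sqrt(41)/205, N = 0

z_s = -1/32, z_t = 0, z_ss = -3/8, z_st = -3/8, z_tt = 0
E = 1025/1024, F = 0, G = 1; answer radicand W^2 = 1025/1024
unnormalised second-form numerators: l = -3/8, m = -3/8, n = 0; L = l/sqrt(1025/1024), and similarly M = m/sqrt(W^2), N = n/sqrt(W^2)


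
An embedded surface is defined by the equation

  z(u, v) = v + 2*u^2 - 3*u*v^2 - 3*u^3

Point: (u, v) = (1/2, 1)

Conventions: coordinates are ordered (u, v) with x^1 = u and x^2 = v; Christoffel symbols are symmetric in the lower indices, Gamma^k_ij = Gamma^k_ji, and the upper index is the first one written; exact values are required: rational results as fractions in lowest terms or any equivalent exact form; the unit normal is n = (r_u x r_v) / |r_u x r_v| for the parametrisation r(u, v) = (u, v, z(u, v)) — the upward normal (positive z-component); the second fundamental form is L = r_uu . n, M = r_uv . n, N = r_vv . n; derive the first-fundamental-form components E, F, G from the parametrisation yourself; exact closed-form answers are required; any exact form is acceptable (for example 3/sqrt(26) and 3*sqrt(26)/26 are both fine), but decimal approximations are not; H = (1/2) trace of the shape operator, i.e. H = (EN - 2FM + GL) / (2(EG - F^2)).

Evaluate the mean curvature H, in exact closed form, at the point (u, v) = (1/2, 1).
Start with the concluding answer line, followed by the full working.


Answer: H = 586*sqrt(249)/62001

z_u = -13/4, z_v = -2, z_uu = -5, z_uv = -6, z_vv = -3
E = 185/16, F = 13/2, G = 5; answer radicand W^2 = 249/16
unnormalised second-form numerators: l = -5, m = -6, n = -3; L = l/sqrt(249/16), and similarly M = m/sqrt(W^2), N = n/sqrt(W^2)
H = (E*n - 2*F*m + G*l) / (2*(EG - F^2)*sqrt(W^2)); E*n - 2*F*m + G*l = 293/16, EG - F^2 = 249/16, so H = (293/498)/sqrt(249/16)


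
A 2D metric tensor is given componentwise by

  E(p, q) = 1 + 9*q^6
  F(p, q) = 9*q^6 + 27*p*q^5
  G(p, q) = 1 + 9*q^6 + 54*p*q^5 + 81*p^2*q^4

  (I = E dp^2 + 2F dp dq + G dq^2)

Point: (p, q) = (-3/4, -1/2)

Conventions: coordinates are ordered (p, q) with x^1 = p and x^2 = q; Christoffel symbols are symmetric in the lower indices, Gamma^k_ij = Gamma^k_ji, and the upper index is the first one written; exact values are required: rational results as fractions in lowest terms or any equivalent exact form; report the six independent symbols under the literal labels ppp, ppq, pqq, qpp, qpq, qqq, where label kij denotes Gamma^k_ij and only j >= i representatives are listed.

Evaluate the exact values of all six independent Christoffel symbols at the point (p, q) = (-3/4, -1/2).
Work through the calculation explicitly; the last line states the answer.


E = 73/64, F = 99/128, G = 1345/256 at the point
E_p = 0, E_q = -27/16, F_p = -27/32, F_q = -513/64, G_p = -297/32, G_q = -297/8
EG - F^2 = 1381/256;  g^inv = (256/1381) * [[1345/256, -99/128], [-99/128, 73/64]]
first-kind symbols [ij,l] = (1/2)(d_i g_jl + d_j g_il - d_l g_ij): [pp,p] = E_p/2 = 0, [pp,q] = F_p - E_q/2 = 0, [pq,p] = E_q/2 = -27/32, [pq,q] = G_p/2 = -297/64, [qq,p] = F_q - G_p/2 = -27/8, [qq,q] = G_q/2 = -297/16
Gamma^p_ij = (G*[ij,p] - F*[ij,q])/(EG - F^2), Gamma^q_ij = (E*[ij,q] - F*[ij,p])/(EG - F^2)

Answer: Gamma_ppp = 0, Gamma_ppq = -216/1381, Gamma_pqq = -864/1381, Gamma_qpp = 0, Gamma_qpq = -1188/1381, Gamma_qqq = -4752/1381


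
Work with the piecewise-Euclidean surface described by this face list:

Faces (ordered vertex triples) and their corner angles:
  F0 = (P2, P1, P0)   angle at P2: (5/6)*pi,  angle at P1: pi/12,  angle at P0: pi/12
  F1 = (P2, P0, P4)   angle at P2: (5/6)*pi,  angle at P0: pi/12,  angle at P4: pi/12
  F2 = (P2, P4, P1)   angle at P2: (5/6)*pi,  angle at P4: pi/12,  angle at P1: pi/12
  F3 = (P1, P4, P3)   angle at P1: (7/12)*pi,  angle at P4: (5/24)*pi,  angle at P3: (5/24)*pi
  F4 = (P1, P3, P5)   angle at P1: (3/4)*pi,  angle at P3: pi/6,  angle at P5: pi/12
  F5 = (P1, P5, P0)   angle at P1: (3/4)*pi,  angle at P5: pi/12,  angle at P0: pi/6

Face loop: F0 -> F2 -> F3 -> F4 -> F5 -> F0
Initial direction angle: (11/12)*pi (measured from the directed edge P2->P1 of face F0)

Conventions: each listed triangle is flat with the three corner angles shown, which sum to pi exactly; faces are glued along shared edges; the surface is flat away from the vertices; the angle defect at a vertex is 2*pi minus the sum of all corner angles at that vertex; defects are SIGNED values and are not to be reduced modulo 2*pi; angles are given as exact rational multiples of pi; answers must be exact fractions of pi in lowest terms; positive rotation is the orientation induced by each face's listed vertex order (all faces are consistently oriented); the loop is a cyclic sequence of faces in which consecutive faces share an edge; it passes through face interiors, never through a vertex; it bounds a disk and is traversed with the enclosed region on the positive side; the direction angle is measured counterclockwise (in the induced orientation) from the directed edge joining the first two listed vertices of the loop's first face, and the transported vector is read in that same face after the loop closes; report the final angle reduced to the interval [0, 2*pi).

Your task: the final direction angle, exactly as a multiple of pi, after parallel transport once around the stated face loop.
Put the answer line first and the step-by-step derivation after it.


Answer: final direction angle = (2/3)*pi

enclosed vertex P1: corner angles sum to (9/4)*pi, defect = 2*pi - (9/4)*pi = -pi/4
adding the enclosed defects to the starting angle (mod 2*pi, induced orientation) gives the holonomy
final angle = (11/12)*pi - pi/4 = (2/3)*pi (mod 2*pi)


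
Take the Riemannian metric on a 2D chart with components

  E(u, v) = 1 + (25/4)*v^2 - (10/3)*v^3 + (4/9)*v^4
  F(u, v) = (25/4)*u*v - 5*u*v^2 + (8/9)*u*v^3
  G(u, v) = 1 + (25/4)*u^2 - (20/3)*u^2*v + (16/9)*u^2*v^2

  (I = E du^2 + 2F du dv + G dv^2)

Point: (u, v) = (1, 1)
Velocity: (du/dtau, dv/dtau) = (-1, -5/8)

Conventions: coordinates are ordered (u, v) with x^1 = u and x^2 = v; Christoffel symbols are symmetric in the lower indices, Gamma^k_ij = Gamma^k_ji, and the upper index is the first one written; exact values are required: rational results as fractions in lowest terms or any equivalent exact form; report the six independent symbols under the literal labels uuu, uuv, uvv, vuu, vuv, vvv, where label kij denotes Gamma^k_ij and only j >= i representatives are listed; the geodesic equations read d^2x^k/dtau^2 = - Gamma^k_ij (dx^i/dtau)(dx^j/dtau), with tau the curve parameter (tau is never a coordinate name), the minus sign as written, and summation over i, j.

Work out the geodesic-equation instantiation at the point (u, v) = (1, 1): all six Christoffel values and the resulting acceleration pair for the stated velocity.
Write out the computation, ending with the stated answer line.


E = 157/36, F = 77/36, G = 85/36 at the point
E_u = 0, E_v = 77/18, F_u = 77/36, F_v = -13/12, G_u = 49/18, G_v = -28/9
EG - F^2 = 103/18;  g^inv = (18/103) * [[85/36, -77/36], [-77/36, 157/36]]
first-kind symbols [ij,l] = (1/2)(d_i g_jl + d_j g_il - d_l g_ij): [uu,u] = E_u/2 = 0, [uu,v] = F_u - E_v/2 = 0, [uv,u] = E_v/2 = 77/36, [uv,v] = G_u/2 = 49/36, [vv,u] = F_v - G_u/2 = -22/9, [vv,v] = G_v/2 = -14/9
Gamma^u_ij = (G*[ij,u] - F*[ij,v])/(EG - F^2), Gamma^v_ij = (E*[ij,v] - F*[ij,u])/(EG - F^2)
Gamma_uuu = 0, Gamma_uuv = 77/206, Gamma_uvv = -44/103, Gamma_vuu = 0, Gamma_vuv = 49/206, Gamma_vvv = -28/103
d^2u/dtau^2 = -(Gamma_uuu*(-1)^2 + 2*Gamma_uuv*(-1)*(-5/8) + Gamma_uvv*(-5/8)^2) = -495/1648
d^2v/dtau^2 = -(Gamma_vuu*(-1)^2 + 2*Gamma_vuv*(-1)*(-5/8) + Gamma_vvv*(-5/8)^2) = -315/1648

Answer: Gamma_uuu = 0, Gamma_uuv = 77/206, Gamma_uvv = -44/103, Gamma_vuu = 0, Gamma_vuv = 49/206, Gamma_vvv = -28/103; accelerations (d^2u/dtau^2, d^2v/dtau^2) = (-495/1648, -315/1648)


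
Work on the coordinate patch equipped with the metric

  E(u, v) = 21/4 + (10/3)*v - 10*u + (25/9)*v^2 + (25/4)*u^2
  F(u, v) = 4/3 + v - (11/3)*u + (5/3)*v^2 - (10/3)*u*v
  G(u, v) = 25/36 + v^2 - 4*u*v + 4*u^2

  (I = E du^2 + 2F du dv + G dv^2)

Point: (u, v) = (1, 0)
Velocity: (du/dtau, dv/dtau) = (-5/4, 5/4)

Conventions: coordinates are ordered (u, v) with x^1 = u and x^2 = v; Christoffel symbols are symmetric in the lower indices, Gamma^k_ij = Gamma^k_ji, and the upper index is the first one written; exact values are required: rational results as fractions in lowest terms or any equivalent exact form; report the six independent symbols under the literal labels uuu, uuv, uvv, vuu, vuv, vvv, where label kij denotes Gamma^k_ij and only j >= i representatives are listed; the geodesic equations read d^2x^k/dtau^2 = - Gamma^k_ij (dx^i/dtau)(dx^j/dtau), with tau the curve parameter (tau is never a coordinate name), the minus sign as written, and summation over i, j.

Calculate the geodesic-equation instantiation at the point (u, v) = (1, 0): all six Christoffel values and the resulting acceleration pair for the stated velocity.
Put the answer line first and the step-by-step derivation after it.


Answer: Gamma_uuu = -947/230, Gamma_uuv = 3706/345, Gamma_uvv = -1486/69, Gamma_vuu = -366/115, Gamma_vuv = 712/115, Gamma_vvv = -256/23; accelerations (d^2u/dtau^2, d^2v/dtau^2) = (162625/2208, 7675/184)

E = 3/2, F = -7/3, G = 169/36 at the point
E_u = 5/2, E_v = 10/3, F_u = -11/3, F_v = -7/3, G_u = 8, G_v = -4
EG - F^2 = 115/72;  g^inv = (72/115) * [[169/36, 7/3], [7/3, 3/2]]
first-kind symbols [ij,l] = (1/2)(d_i g_jl + d_j g_il - d_l g_ij): [uu,u] = E_u/2 = 5/4, [uu,v] = F_u - E_v/2 = -16/3, [uv,u] = E_v/2 = 5/3, [uv,v] = G_u/2 = 4, [vv,u] = F_v - G_u/2 = -19/3, [vv,v] = G_v/2 = -2
Gamma^u_ij = (G*[ij,u] - F*[ij,v])/(EG - F^2), Gamma^v_ij = (E*[ij,v] - F*[ij,u])/(EG - F^2)
Gamma_uuu = -947/230, Gamma_uuv = 3706/345, Gamma_uvv = -1486/69, Gamma_vuu = -366/115, Gamma_vuv = 712/115, Gamma_vvv = -256/23
d^2u/dtau^2 = -(Gamma_uuu*(-5/4)^2 + 2*Gamma_uuv*(-5/4)*(5/4) + Gamma_uvv*(5/4)^2) = 162625/2208
d^2v/dtau^2 = -(Gamma_vuu*(-5/4)^2 + 2*Gamma_vuv*(-5/4)*(5/4) + Gamma_vvv*(5/4)^2) = 7675/184


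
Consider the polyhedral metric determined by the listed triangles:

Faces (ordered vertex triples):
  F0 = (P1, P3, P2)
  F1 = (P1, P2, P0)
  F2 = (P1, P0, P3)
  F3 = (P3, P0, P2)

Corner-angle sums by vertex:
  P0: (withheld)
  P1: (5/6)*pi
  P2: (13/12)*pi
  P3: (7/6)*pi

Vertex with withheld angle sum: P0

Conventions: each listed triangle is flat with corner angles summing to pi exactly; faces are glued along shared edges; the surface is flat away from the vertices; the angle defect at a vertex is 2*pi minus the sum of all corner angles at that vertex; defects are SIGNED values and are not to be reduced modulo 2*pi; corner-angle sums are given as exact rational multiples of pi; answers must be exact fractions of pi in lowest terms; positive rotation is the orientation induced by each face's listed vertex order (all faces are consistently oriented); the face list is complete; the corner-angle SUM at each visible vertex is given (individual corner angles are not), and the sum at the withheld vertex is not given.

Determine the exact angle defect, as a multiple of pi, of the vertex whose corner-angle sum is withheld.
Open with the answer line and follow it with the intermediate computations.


Answer: defect(P0) = (13/12)*pi

V = 4, E = 6, F = 4; chi = V - E + F = 2
Gauss-Bonnet: total defect = 2*pi*chi = 4*pi; visible defects sum to (35/12)*pi


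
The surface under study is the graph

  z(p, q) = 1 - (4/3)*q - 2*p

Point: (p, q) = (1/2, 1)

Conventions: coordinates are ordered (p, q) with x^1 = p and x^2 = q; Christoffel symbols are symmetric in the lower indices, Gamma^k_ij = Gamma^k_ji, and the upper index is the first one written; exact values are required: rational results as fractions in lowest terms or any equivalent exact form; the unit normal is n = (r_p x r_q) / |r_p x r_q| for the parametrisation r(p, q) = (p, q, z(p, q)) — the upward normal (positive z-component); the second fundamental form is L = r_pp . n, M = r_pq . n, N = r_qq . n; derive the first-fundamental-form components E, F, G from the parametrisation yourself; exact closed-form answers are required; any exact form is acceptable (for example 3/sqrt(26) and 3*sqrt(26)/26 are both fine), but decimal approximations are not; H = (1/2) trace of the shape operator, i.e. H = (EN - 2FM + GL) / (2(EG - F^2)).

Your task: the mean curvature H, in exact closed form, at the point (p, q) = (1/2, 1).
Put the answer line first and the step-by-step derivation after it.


Answer: H = 0

z_p = -2, z_q = -4/3, z_pp = 0, z_pq = 0, z_qq = 0
E = 5, F = 8/3, G = 25/9; answer radicand W^2 = 61/9
unnormalised second-form numerators: l = 0, m = 0, n = 0; L = l/sqrt(61/9), and similarly M = m/sqrt(W^2), N = n/sqrt(W^2)
H = (E*n - 2*F*m + G*l) / (2*(EG - F^2)*sqrt(W^2)); E*n - 2*F*m + G*l = 0, EG - F^2 = 61/9, so H = (0)/sqrt(61/9)


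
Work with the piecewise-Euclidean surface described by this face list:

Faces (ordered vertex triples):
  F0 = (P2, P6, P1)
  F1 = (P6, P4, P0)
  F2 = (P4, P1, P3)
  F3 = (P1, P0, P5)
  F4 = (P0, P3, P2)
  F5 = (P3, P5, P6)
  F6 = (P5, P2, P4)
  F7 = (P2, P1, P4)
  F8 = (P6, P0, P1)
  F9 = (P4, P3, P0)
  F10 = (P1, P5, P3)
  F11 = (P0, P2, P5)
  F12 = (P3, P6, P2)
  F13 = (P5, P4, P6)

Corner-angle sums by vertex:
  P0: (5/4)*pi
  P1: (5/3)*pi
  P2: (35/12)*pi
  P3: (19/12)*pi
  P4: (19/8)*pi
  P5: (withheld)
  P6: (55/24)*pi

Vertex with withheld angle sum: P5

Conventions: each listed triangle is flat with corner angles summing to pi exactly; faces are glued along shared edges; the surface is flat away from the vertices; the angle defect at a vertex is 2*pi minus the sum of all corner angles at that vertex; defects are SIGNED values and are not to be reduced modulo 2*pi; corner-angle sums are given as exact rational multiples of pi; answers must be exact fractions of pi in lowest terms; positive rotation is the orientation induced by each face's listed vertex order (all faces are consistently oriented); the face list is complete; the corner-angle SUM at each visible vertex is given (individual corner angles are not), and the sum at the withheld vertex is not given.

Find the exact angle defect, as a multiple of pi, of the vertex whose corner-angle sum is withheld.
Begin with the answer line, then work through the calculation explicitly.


Answer: defect(P5) = pi/12

V = 7, E = 21, F = 14; chi = V - E + F = 0
Gauss-Bonnet: total defect = 2*pi*chi = 0; visible defects sum to -pi/12


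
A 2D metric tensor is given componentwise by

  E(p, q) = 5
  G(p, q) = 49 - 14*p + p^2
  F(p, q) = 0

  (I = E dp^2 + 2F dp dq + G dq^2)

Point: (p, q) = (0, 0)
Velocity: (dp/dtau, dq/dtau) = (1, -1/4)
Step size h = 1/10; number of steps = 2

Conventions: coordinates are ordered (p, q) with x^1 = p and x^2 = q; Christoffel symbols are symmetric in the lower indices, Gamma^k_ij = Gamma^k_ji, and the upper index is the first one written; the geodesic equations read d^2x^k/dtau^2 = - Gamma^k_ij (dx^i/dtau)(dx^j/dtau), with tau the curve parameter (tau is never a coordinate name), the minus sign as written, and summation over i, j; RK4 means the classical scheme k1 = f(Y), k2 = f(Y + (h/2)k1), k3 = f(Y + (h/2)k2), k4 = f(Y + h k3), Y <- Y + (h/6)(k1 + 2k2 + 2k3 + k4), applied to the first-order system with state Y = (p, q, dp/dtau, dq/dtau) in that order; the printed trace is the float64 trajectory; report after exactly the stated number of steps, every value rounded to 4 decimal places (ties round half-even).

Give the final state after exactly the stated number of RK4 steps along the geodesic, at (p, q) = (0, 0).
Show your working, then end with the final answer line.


f(Y) = (dp/dtau, dq/dtau, -Gamma^p_ij Y'^i Y'^j, -Gamma^q_ij Y'^i Y'^j) with the Gammas evaluated at the stage position; h = 0.100000; intermediate values shown to 6 dp
step 0: p = 0.0000, q = 0.0000, dp/dtau = 1.0000, dq/dtau = -0.2500
step 1:
  k1: at (p, q) = (0.000000, 0.000000), (dp/dtau, dq/dtau) = (1.000000, -0.250000); Gamma_ppp = 0.000000, Gamma_ppq = 0.000000, Gamma_pqq = 1.400000, Gamma_qpp = 0.000000, Gamma_qpq = -0.142857, Gamma_qqq = 0.000000; k1 = (1.000000, -0.250000, -0.087500, -0.071429)
  k2: at (p, q) = (0.050000, -0.012500), (dp/dtau, dq/dtau) = (0.995625, -0.253571); Gamma_ppp = 0.000000, Gamma_ppq = 0.000000, Gamma_pqq = 1.390000, Gamma_qpp = 0.000000, Gamma_qpq = -0.143885, Gamma_qqq = 0.000000; k2 = (0.995625, -0.253571, -0.089375, -0.072651)
  k3: at (p, q) = (0.049781, -0.012679), (dp/dtau, dq/dtau) = (0.995531, -0.253633); Gamma_ppp = 0.000000, Gamma_ppq = 0.000000, Gamma_pqq = 1.390044, Gamma_qpp = 0.000000, Gamma_qpq = -0.143880, Gamma_qqq = 0.000000; k3 = (0.995531, -0.253633, -0.089421, -0.072659)
  k4: at (p, q) = (0.099553, -0.025363), (dp/dtau, dq/dtau) = (0.991058, -0.257266); Gamma_ppp = 0.000000, Gamma_ppq = 0.000000, Gamma_pqq = 1.380089, Gamma_qpp = 0.000000, Gamma_qpq = -0.144918, Gamma_qqq = 0.000000; k4 = (0.991058, -0.257266, -0.091342, -0.073898)
  Y <- Y + (h/6)(k1 + 2k2 + 2k3 + k4): p = 0.0996, q = -0.0254, dp/dtau = 0.9911, dq/dtau = -0.2573
step 2:
  k1: at (p, q) = (0.099556, -0.025361), (dp/dtau, dq/dtau) = (0.991059, -0.257266); Gamma_ppp = 0.000000, Gamma_ppq = 0.000000, Gamma_pqq = 1.380089, Gamma_qpp = 0.000000, Gamma_qpq = -0.144918, Gamma_qqq = 0.000000; k1 = (0.991059, -0.257266, -0.091342, -0.073898)
  k2: at (p, q) = (0.149109, -0.038225), (dp/dtau, dq/dtau) = (0.986492, -0.260961); Gamma_ppp = 0.000000, Gamma_ppq = 0.000000, Gamma_pqq = 1.370178, Gamma_qpp = 0.000000, Gamma_qpq = -0.145966, Gamma_qqq = 0.000000; k2 = (0.986492, -0.260961, -0.093310, -0.075154)
  k3: at (p, q) = (0.148881, -0.038409), (dp/dtau, dq/dtau) = (0.986394, -0.261023); Gamma_ppp = 0.000000, Gamma_ppq = 0.000000, Gamma_pqq = 1.370224, Gamma_qpp = 0.000000, Gamma_qpq = -0.145962, Gamma_qqq = 0.000000; k3 = (0.986394, -0.261023, -0.093358, -0.075162)
  k4: at (p, q) = (0.198196, -0.051464), (dp/dtau, dq/dtau) = (0.981724, -0.264782); Gamma_ppp = 0.000000, Gamma_ppq = 0.000000, Gamma_pqq = 1.360361, Gamma_qpp = 0.000000, Gamma_qpq = -0.147020, Gamma_qqq = 0.000000; k4 = (0.981724, -0.264782, -0.095374, -0.076433)
  Y <- Y + (h/6)(k1 + 2k2 + 2k3 + k4): p = 0.1982, q = -0.0515, dp/dtau = 0.9817, dq/dtau = -0.2648

Answer: p = 0.1982, q = -0.0515, dp/dtau = 0.9817, dq/dtau = -0.2648


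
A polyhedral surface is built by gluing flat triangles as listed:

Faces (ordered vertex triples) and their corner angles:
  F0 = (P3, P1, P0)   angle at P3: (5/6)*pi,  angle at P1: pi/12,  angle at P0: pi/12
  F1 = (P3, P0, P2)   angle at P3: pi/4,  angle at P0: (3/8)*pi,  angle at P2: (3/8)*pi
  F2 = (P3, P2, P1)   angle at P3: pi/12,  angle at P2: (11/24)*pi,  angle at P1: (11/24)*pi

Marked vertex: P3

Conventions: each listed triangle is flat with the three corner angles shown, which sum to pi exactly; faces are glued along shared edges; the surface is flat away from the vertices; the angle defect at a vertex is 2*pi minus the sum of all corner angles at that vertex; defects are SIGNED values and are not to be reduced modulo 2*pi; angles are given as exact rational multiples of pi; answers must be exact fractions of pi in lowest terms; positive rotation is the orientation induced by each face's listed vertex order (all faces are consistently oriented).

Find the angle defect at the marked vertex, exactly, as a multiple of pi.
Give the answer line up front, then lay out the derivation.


Answer: defect(P3) = (5/6)*pi

Sum of corner angles at P3: (7/6)*pi
defect = 2*pi - (7/6)*pi


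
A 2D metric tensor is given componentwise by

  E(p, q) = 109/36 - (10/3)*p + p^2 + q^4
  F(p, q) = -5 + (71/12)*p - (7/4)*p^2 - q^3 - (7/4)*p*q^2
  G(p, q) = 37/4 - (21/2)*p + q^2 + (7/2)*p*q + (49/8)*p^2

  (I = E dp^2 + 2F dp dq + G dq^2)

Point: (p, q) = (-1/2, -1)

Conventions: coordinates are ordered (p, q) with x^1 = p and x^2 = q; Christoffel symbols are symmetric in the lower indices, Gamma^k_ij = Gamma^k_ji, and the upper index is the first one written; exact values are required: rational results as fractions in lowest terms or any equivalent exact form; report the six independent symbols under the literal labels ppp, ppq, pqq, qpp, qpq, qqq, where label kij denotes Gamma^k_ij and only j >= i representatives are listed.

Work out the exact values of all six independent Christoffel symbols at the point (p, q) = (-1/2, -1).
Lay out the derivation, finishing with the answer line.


E = 107/18, F = -313/48, G = 601/32 at the point
E_p = -13/3, E_q = -4, F_p = 71/12, F_q = -19/4, G_p = -161/8, G_q = -15/4
EG - F^2 = 159259/2304;  g^inv = (2304/159259) * [[601/32, 313/48], [313/48, 107/18]]
first-kind symbols [ij,l] = (1/2)(d_i g_jl + d_j g_il - d_l g_ij): [pp,p] = E_p/2 = -13/6, [pp,q] = F_p - E_q/2 = 95/12, [pq,p] = E_q/2 = -2, [pq,q] = G_p/2 = -161/16, [qq,p] = F_q - G_p/2 = 85/16, [qq,q] = G_q/2 = -15/8
Gamma^p_ij = (G*[ij,p] - F*[ij,q])/(EG - F^2), Gamma^q_ij = (E*[ij,q] - F*[ij,p])/(EG - F^2)

Answer: Gamma_ppp = 25184/159259, Gamma_ppq = -237723/159259, Gamma_pqq = 403425/318518, Gamma_qpp = 227624/477777, Gamma_qpq = -167864/159259, Gamma_qqq = 54135/159259


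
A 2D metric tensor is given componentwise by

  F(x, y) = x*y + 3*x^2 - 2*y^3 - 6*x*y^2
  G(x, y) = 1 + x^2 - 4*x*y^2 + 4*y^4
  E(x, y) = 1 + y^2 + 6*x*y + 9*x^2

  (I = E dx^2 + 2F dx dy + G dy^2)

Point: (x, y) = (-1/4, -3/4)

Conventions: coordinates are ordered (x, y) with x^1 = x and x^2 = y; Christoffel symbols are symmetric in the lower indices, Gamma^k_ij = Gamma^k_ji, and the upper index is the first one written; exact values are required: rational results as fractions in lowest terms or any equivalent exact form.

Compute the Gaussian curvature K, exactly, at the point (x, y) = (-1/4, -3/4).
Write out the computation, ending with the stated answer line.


E = 13/4, F = 33/16, G = 185/64, EG - F^2 = 329/64 at the point
E_x = -9, E_y = -3, F_x = -45/8, F_y = -47/8, G_x = -11/4, G_y = -33/4
E_yy = 2, F_xy = 10, G_xx = 2
The intrinsic route: Brioschi's K = (det M1 - det M2)/(EG - F^2)^2.
M1 = [[-E_yy/2 + F_xy - G_xx/2, E_x/2, F_x - E_y/2], [F_y - G_x/2, E, F], [G_y/2, F, G]] = [[8, -9/2, -33/8], [-9/2, 13/4, 33/16], [-33/8, 33/16, 185/64]]; det M1 = 247/64
M2 = [[0, E_y/2, G_x/2], [E_y/2, E, F], [G_x/2, F, G]] = [[0, -3/2, -11/8], [-3/2, 13/4, 33/16], [-11/8, 33/16, 185/64]]; det M2 = -265/64
det M1 - det M2 = 8; K = 8 / (329/64)^2 = 32768/108241

Answer: K = 32768/108241


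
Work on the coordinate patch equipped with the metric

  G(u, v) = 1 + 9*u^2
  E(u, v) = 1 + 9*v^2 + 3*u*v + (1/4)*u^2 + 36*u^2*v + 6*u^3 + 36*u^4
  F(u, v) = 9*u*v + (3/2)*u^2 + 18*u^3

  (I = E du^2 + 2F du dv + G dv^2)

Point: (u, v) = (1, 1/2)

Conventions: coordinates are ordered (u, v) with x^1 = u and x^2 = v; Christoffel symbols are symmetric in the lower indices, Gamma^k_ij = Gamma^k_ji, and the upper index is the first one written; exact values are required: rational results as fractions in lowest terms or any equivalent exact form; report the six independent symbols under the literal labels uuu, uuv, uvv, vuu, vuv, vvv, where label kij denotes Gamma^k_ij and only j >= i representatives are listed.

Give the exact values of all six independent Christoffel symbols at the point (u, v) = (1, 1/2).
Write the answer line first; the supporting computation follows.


Answer: Gamma_uuu = 50/37, Gamma_uuv = 12/37, Gamma_uvv = 0, Gamma_vuu = 75/148, Gamma_vuv = 9/74, Gamma_vvv = 0

E = 65, F = 24, G = 10 at the point
E_u = 200, E_v = 48, F_u = 123/2, F_v = 9, G_u = 18, G_v = 0
EG - F^2 = 74;  g^inv = (1/74) * [[10, -24], [-24, 65]]
first-kind symbols [ij,l] = (1/2)(d_i g_jl + d_j g_il - d_l g_ij): [uu,u] = E_u/2 = 100, [uu,v] = F_u - E_v/2 = 75/2, [uv,u] = E_v/2 = 24, [uv,v] = G_u/2 = 9, [vv,u] = F_v - G_u/2 = 0, [vv,v] = G_v/2 = 0
Gamma^u_ij = (G*[ij,u] - F*[ij,v])/(EG - F^2), Gamma^v_ij = (E*[ij,v] - F*[ij,u])/(EG - F^2)


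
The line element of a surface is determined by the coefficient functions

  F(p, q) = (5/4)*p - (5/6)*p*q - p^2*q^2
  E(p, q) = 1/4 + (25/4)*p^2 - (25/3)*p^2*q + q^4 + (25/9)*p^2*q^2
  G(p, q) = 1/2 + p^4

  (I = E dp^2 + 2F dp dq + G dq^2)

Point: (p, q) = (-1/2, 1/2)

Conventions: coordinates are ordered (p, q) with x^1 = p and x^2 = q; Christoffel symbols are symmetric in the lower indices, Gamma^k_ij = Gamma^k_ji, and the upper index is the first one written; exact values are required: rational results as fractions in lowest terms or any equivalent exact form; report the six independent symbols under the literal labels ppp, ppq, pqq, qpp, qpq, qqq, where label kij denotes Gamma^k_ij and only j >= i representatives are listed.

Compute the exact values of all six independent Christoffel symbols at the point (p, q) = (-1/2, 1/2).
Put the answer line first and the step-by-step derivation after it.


Answer: Gamma_ppp = -85/582, Gamma_ppq = -213/194, Gamma_pqq = 135/194, Gamma_qpp = 4525/1746, Gamma_qpq = -803/582, Gamma_qqq = 115/194

E = 145/144, F = -23/48, G = 9/16 at the point
E_p = -25/9, E_q = -8/9, F_p = 13/12, F_q = 1/6, G_p = -1/2, G_q = 0
EG - F^2 = 97/288;  g^inv = (288/97) * [[9/16, 23/48], [23/48, 145/144]]
first-kind symbols [ij,l] = (1/2)(d_i g_jl + d_j g_il - d_l g_ij): [pp,p] = E_p/2 = -25/18, [pp,q] = F_p - E_q/2 = 55/36, [pq,p] = E_q/2 = -4/9, [pq,q] = G_p/2 = -1/4, [qq,p] = F_q - G_p/2 = 5/12, [qq,q] = G_q/2 = 0
Gamma^p_ij = (G*[ij,p] - F*[ij,q])/(EG - F^2), Gamma^q_ij = (E*[ij,q] - F*[ij,p])/(EG - F^2)


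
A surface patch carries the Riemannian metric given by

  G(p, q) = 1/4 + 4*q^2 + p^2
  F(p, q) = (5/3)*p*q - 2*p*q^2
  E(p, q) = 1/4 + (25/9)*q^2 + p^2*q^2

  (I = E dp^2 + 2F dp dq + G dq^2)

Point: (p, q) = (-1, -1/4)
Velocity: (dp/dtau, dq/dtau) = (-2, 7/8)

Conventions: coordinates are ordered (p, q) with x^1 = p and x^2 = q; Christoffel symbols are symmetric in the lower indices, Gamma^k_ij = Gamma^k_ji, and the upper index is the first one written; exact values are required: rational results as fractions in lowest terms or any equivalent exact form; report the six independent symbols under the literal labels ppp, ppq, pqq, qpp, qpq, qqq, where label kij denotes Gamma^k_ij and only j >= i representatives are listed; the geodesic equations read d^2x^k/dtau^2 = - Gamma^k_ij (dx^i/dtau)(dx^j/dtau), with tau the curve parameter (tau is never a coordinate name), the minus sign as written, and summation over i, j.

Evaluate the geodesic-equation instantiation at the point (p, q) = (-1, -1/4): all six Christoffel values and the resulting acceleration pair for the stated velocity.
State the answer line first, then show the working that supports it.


Answer: Gamma_ppp = -539/753, Gamma_ppq = -504/251, Gamma_pqq = -1128/251, Gamma_qpp = 2381/4518, Gamma_qpq = 44/753, Gamma_qqq = 240/251; accelerations (d^2p/dtau^2, d^2q/dtau^2) = (-4361/6024, -23815/9036)

E = 35/72, F = 13/24, G = 3/2 at the point
E_p = -1/8, E_q = -17/9, F_p = -13/24, F_q = -8/3, G_p = -2, G_q = -2
EG - F^2 = 251/576;  g^inv = (576/251) * [[3/2, -13/24], [-13/24, 35/72]]
first-kind symbols [ij,l] = (1/2)(d_i g_jl + d_j g_il - d_l g_ij): [pp,p] = E_p/2 = -1/16, [pp,q] = F_p - E_q/2 = 29/72, [pq,p] = E_q/2 = -17/18, [pq,q] = G_p/2 = -1, [qq,p] = F_q - G_p/2 = -5/3, [qq,q] = G_q/2 = -1
Gamma^p_ij = (G*[ij,p] - F*[ij,q])/(EG - F^2), Gamma^q_ij = (E*[ij,q] - F*[ij,p])/(EG - F^2)
Gamma_ppp = -539/753, Gamma_ppq = -504/251, Gamma_pqq = -1128/251, Gamma_qpp = 2381/4518, Gamma_qpq = 44/753, Gamma_qqq = 240/251
d^2p/dtau^2 = -(Gamma_ppp*(-2)^2 + 2*Gamma_ppq*(-2)*(7/8) + Gamma_pqq*(7/8)^2) = -4361/6024
d^2q/dtau^2 = -(Gamma_qpp*(-2)^2 + 2*Gamma_qpq*(-2)*(7/8) + Gamma_qqq*(7/8)^2) = -23815/9036


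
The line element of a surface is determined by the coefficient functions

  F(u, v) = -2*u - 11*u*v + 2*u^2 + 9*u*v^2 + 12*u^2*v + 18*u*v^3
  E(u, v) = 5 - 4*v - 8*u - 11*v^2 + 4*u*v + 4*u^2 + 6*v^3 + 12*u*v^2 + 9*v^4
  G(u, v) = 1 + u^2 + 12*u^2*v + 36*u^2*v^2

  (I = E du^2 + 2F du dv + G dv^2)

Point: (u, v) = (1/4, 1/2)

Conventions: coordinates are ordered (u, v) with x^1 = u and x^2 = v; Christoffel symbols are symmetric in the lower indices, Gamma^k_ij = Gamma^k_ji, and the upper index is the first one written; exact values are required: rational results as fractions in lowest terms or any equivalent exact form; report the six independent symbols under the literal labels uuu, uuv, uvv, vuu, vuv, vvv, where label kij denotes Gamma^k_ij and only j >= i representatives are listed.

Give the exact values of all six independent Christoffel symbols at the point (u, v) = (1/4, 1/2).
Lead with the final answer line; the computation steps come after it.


Answer: Gamma_uuu = -8/33, Gamma_uuv = -16/33, Gamma_uvv = -2/11, Gamma_vuu = 32/33, Gamma_vuv = 64/33, Gamma_vvv = 8/11

E = 17/16, F = -1/4, G = 2 at the point
E_u = -1, E_v = -2, F_u = 1, F_v = 29/8, G_u = 8, G_v = 3
EG - F^2 = 33/16;  g^inv = (16/33) * [[2, 1/4], [1/4, 17/16]]
first-kind symbols [ij,l] = (1/2)(d_i g_jl + d_j g_il - d_l g_ij): [uu,u] = E_u/2 = -1/2, [uu,v] = F_u - E_v/2 = 2, [uv,u] = E_v/2 = -1, [uv,v] = G_u/2 = 4, [vv,u] = F_v - G_u/2 = -3/8, [vv,v] = G_v/2 = 3/2
Gamma^u_ij = (G*[ij,u] - F*[ij,v])/(EG - F^2), Gamma^v_ij = (E*[ij,v] - F*[ij,u])/(EG - F^2)


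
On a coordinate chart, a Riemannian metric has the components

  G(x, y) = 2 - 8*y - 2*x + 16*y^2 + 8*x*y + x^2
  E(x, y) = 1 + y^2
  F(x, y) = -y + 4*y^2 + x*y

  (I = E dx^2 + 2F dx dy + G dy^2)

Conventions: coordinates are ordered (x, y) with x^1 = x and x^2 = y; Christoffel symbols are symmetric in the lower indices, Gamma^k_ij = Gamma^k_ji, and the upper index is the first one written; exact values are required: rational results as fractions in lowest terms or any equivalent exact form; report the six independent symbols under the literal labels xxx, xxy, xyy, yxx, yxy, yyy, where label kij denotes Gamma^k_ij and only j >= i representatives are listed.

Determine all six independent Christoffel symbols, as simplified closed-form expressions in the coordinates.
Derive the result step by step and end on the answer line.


E = 1 + y^2; F = -y + 4*y^2 + x*y; G = 2 - 8*y - 2*x + 16*y^2 + 8*x*y + x^2
Gamma^k_ij = (1/2) g^{kl} (d_i g_jl + d_j g_il - d_l g_ij), with g^inv = (1/(EG-F^2)) [[G, -F], [-F, E]]
first partials: E_x = 0, E_y = 2*y, F_x = y, F_y = -1 + 8*y + x, G_x = -2 + 8*y + 2*x, G_y = -8 + 32*y + 8*x
D = EG - F^2 = 2 - 8*y - 2*x + 17*y^2 + 8*x*y + x^2
expanded: Gamma^x_xx = (G E_x - 2F F_x + F E_y)/(2D), Gamma^x_xy = (G E_y - F G_x)/(2D), Gamma^x_yy = (2G F_y - G G_x - F G_y)/(2D), Gamma^y_xx = (2E F_x - E E_y - F E_x)/(2D), Gamma^y_xy = (E G_x - F E_y)/(2D), Gamma^y_yy = (E G_y - 2F F_y + F G_x)/(2D); substitute and cancel common factors

Answer: Gamma_xxx = 0, Gamma_xxy = y/(x^2 + 8*x*y - 2*x + 17*y^2 - 8*y + 2), Gamma_xyy = 4*y/(x^2 + 8*x*y - 2*x + 17*y^2 - 8*y + 2), Gamma_yxx = 0, Gamma_yxy = (x + 4*y - 1)/(x^2 + 8*x*y - 2*x + 17*y^2 - 8*y + 2), Gamma_yyy = (4*x + 16*y - 4)/(x^2 + 8*x*y - 2*x + 17*y^2 - 8*y + 2)


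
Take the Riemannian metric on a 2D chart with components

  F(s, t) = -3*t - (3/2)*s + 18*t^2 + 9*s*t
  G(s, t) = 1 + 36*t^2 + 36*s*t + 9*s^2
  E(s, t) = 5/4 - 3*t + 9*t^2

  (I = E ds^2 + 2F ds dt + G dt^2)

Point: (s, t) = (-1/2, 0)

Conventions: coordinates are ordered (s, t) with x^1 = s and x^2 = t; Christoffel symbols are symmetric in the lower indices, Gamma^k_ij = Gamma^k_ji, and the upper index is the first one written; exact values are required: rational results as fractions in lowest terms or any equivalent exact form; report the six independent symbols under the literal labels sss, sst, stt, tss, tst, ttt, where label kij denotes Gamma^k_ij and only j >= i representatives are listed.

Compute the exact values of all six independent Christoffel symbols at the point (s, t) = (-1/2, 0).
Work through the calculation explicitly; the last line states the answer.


E = 5/4, F = 3/4, G = 13/4 at the point
E_s = 0, E_t = -3, F_s = -3/2, F_t = -15/2, G_s = -9, G_t = -18
EG - F^2 = 7/2;  g^inv = (2/7) * [[13/4, -3/4], [-3/4, 5/4]]
first-kind symbols [ij,l] = (1/2)(d_i g_jl + d_j g_il - d_l g_ij): [ss,s] = E_s/2 = 0, [ss,t] = F_s - E_t/2 = 0, [st,s] = E_t/2 = -3/2, [st,t] = G_s/2 = -9/2, [tt,s] = F_t - G_s/2 = -3, [tt,t] = G_t/2 = -9
Gamma^s_ij = (G*[ij,s] - F*[ij,t])/(EG - F^2), Gamma^t_ij = (E*[ij,t] - F*[ij,s])/(EG - F^2)

Answer: Gamma_sss = 0, Gamma_sst = -3/7, Gamma_stt = -6/7, Gamma_tss = 0, Gamma_tst = -9/7, Gamma_ttt = -18/7


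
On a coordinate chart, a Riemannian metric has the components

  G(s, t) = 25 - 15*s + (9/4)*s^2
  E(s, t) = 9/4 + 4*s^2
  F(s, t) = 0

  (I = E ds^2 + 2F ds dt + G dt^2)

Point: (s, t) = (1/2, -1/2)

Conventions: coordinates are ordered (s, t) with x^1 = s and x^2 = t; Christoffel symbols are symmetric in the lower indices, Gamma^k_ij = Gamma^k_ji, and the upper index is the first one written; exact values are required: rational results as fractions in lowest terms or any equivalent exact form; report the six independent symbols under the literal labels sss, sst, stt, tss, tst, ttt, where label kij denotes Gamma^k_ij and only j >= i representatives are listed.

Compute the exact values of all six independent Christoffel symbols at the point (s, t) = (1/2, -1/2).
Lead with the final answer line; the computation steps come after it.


Answer: Gamma_sss = 8/13, Gamma_sst = 0, Gamma_stt = 51/26, Gamma_tss = 0, Gamma_tst = -6/17, Gamma_ttt = 0

E = 13/4, F = 0, G = 289/16 at the point
E_s = 4, E_t = 0, F_s = 0, F_t = 0, G_s = -51/4, G_t = 0
EG - F^2 = 3757/64;  g^inv = (64/3757) * [[289/16, 0], [0, 13/4]]
first-kind symbols [ij,l] = (1/2)(d_i g_jl + d_j g_il - d_l g_ij): [ss,s] = E_s/2 = 2, [ss,t] = F_s - E_t/2 = 0, [st,s] = E_t/2 = 0, [st,t] = G_s/2 = -51/8, [tt,s] = F_t - G_s/2 = 51/8, [tt,t] = G_t/2 = 0
Gamma^s_ij = (G*[ij,s] - F*[ij,t])/(EG - F^2), Gamma^t_ij = (E*[ij,t] - F*[ij,s])/(EG - F^2)


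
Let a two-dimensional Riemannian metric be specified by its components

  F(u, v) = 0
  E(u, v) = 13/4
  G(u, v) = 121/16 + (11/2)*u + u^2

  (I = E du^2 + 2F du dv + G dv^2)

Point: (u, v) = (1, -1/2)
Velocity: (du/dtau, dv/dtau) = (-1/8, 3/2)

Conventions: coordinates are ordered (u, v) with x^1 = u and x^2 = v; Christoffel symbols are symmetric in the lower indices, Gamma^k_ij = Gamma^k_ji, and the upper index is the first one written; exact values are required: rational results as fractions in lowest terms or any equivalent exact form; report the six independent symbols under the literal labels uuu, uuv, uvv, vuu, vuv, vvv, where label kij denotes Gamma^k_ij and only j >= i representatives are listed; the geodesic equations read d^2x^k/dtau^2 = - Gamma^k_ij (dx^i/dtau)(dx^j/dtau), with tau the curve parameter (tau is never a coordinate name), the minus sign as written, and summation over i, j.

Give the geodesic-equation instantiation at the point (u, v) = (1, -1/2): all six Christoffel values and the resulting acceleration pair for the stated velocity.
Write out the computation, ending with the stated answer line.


E = 13/4, F = 0, G = 225/16 at the point
E_u = 0, E_v = 0, F_u = 0, F_v = 0, G_u = 15/2, G_v = 0
EG - F^2 = 2925/64;  g^inv = (64/2925) * [[225/16, 0], [0, 13/4]]
first-kind symbols [ij,l] = (1/2)(d_i g_jl + d_j g_il - d_l g_ij): [uu,u] = E_u/2 = 0, [uu,v] = F_u - E_v/2 = 0, [uv,u] = E_v/2 = 0, [uv,v] = G_u/2 = 15/4, [vv,u] = F_v - G_u/2 = -15/4, [vv,v] = G_v/2 = 0
Gamma^u_ij = (G*[ij,u] - F*[ij,v])/(EG - F^2), Gamma^v_ij = (E*[ij,v] - F*[ij,u])/(EG - F^2)
Gamma_uuu = 0, Gamma_uuv = 0, Gamma_uvv = -15/13, Gamma_vuu = 0, Gamma_vuv = 4/15, Gamma_vvv = 0
d^2u/dtau^2 = -(Gamma_uuu*(-1/8)^2 + 2*Gamma_uuv*(-1/8)*(3/2) + Gamma_uvv*(3/2)^2) = 135/52
d^2v/dtau^2 = -(Gamma_vuu*(-1/8)^2 + 2*Gamma_vuv*(-1/8)*(3/2) + Gamma_vvv*(3/2)^2) = 1/10

Answer: Gamma_uuu = 0, Gamma_uuv = 0, Gamma_uvv = -15/13, Gamma_vuu = 0, Gamma_vuv = 4/15, Gamma_vvv = 0; accelerations (d^2u/dtau^2, d^2v/dtau^2) = (135/52, 1/10)


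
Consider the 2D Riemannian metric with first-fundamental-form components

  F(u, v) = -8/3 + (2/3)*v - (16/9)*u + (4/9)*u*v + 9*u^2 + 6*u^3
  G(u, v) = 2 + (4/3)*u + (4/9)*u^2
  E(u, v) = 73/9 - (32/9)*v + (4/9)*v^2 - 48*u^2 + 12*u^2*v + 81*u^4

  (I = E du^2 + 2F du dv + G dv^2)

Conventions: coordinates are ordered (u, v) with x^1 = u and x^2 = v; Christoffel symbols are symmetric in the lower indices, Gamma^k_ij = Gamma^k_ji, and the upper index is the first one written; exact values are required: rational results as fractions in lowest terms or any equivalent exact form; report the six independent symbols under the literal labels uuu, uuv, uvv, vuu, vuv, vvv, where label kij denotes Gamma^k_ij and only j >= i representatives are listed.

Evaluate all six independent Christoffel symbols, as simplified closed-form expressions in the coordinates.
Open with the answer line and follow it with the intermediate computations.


Answer: Gamma_uuu = (1458*u^3 + 108*u*v - 432*u)/(729*u^4 + 108*u^2*v - 428*u^2 + 12*u + 4*v^2 - 32*v + 82), Gamma_uuv = (54*u^2 + 4*v - 16)/(729*u^4 + 108*u^2*v - 428*u^2 + 12*u + 4*v^2 - 32*v + 82), Gamma_uvv = 0, Gamma_vuu = (108*u^2 + 162*u)/(729*u^4 + 108*u^2*v - 428*u^2 + 12*u + 4*v^2 - 32*v + 82), Gamma_vuv = (4*u + 6)/(729*u^4 + 108*u^2*v - 428*u^2 + 12*u + 4*v^2 - 32*v + 82), Gamma_vvv = 0

E = 73/9 - (32/9)*v + (4/9)*v^2 - 48*u^2 + 12*u^2*v + 81*u^4; F = -8/3 + (2/3)*v - (16/9)*u + (4/9)*u*v + 9*u^2 + 6*u^3; G = 2 + (4/3)*u + (4/9)*u^2
Gamma^k_ij = (1/2) g^{kl} (d_i g_jl + d_j g_il - d_l g_ij), with g^inv = (1/(EG-F^2)) [[G, -F], [-F, E]]
first partials: E_u = -96*u + 24*u*v + 324*u^3, E_v = -32/9 + (8/9)*v + 12*u^2, F_u = -16/9 + (4/9)*v + 18*u + 18*u^2, F_v = 2/3 + (4/9)*u, G_u = 4/3 + (8/9)*u, G_v = 0
D = EG - F^2 = 82/9 - (32/9)*v + (4/3)*u + (4/9)*v^2 - (428/9)*u^2 + 12*u^2*v + 81*u^4
expanded: Gamma^u_uu = (G E_u - 2F F_u + F E_v)/(2D), Gamma^u_uv = (G E_v - F G_u)/(2D), Gamma^u_vv = (2G F_v - G G_u - F G_v)/(2D), Gamma^v_uu = (2E F_u - E E_v - F E_u)/(2D), Gamma^v_uv = (E G_u - F E_v)/(2D), Gamma^v_vv = (E G_v - 2F F_v + F G_u)/(2D); substitute and cancel common factors


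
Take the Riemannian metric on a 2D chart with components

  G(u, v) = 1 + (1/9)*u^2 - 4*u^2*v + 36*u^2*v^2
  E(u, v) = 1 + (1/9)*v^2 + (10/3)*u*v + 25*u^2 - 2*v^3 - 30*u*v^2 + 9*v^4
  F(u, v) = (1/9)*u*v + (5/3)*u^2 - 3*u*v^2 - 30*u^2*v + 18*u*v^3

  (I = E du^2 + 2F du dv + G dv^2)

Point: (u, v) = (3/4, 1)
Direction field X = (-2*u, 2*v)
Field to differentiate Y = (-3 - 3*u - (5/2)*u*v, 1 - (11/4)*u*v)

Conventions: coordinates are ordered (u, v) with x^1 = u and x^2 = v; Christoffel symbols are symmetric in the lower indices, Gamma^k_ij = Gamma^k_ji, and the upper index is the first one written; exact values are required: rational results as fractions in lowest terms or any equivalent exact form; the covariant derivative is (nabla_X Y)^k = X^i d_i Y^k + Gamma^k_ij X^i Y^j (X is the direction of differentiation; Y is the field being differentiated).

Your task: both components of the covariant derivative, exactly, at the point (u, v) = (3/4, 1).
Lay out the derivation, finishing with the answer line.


E = 313/144, F = -221/48, G = 305/16 at the point
E_u = 65/6, E_v = -221/18, F_u = -493/18, F_v = 461/24, G_u = 289/6, G_v = 153/4
EG - F^2 = 1457/72;  g^inv = (72/1457) * [[305/16, 221/48], [221/48, 313/144]]
first-kind symbols [ij,l] = (1/2)(d_i g_jl + d_j g_il - d_l g_ij): [uu,u] = E_u/2 = 65/12, [uu,v] = F_u - E_v/2 = -85/4, [uv,u] = E_v/2 = -221/36, [uv,v] = G_u/2 = 289/12, [vv,u] = F_v - G_u/2 = -39/8, [vv,v] = G_v/2 = 153/8
Gamma^u_ij = (G*[ij,u] - F*[ij,v])/(EG - F^2), Gamma^v_ij = (E*[ij,v] - F*[ij,u])/(EG - F^2)
Gamma_uuu = 390/1457, Gamma_uuv = -442/1457, Gamma_uvv = -351/1457, Gamma_vuu = -1530/1457, Gamma_vuv = 1734/1457, Gamma_vvv = 1377/1457
X = (-3/2, 2), Y = (-57/8, -17/16) at the point

Answer: (nabla_X Y)^u = 273033/23312, (nabla_X Y)^v = -659583/23312
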